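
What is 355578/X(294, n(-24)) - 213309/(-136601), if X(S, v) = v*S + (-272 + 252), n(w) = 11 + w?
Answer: -23876388600/262410521 ≈ -90.989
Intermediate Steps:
X(S, v) = -20 + S*v (X(S, v) = S*v - 20 = -20 + S*v)
355578/X(294, n(-24)) - 213309/(-136601) = 355578/(-20 + 294*(11 - 24)) - 213309/(-136601) = 355578/(-20 + 294*(-13)) - 213309*(-1/136601) = 355578/(-20 - 3822) + 213309/136601 = 355578/(-3842) + 213309/136601 = 355578*(-1/3842) + 213309/136601 = -177789/1921 + 213309/136601 = -23876388600/262410521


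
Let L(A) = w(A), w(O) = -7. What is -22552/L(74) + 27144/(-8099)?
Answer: 2005040/623 ≈ 3218.4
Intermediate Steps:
L(A) = -7
-22552/L(74) + 27144/(-8099) = -22552/(-7) + 27144/(-8099) = -22552*(-⅐) + 27144*(-1/8099) = 22552/7 - 2088/623 = 2005040/623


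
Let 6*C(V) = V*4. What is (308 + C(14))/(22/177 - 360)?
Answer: -28084/31849 ≈ -0.88179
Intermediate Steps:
C(V) = 2*V/3 (C(V) = (V*4)/6 = (4*V)/6 = 2*V/3)
(308 + C(14))/(22/177 - 360) = (308 + (⅔)*14)/(22/177 - 360) = (308 + 28/3)/(22*(1/177) - 360) = 952/(3*(22/177 - 360)) = 952/(3*(-63698/177)) = (952/3)*(-177/63698) = -28084/31849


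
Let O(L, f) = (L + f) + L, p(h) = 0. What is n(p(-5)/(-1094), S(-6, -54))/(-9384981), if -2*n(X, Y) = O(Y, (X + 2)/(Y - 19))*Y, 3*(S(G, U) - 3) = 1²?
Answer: 4610/3969846963 ≈ 1.1613e-6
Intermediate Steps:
S(G, U) = 10/3 (S(G, U) = 3 + (⅓)*1² = 3 + (⅓)*1 = 3 + ⅓ = 10/3)
O(L, f) = f + 2*L
n(X, Y) = -Y*(2*Y + (2 + X)/(-19 + Y))/2 (n(X, Y) = -((X + 2)/(Y - 19) + 2*Y)*Y/2 = -((2 + X)/(-19 + Y) + 2*Y)*Y/2 = -(2*Y + (2 + X)/(-19 + Y))*Y/2 = -Y*(2*Y + (2 + X)/(-19 + Y))/2)
n(p(-5)/(-1094), S(-6, -54))/(-9384981) = -1*10/3*(2 + 0/(-1094) + 2*(10/3)*(-19 + 10/3))/(-38 + 2*(10/3))/(-9384981) = -1*10/3*(2 + 0*(-1/1094) + 2*(10/3)*(-47/3))/(-38 + 20/3)*(-1/9384981) = -1*10/3*(2 + 0 - 940/9)/(-94/3)*(-1/9384981) = -1*10/3*(-3/94)*(-922/9)*(-1/9384981) = -4610/423*(-1/9384981) = 4610/3969846963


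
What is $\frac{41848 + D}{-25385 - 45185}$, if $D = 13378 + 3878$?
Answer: $- \frac{29552}{35285} \approx -0.83752$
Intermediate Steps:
$D = 17256$
$\frac{41848 + D}{-25385 - 45185} = \frac{41848 + 17256}{-25385 - 45185} = \frac{59104}{-70570} = 59104 \left(- \frac{1}{70570}\right) = - \frac{29552}{35285}$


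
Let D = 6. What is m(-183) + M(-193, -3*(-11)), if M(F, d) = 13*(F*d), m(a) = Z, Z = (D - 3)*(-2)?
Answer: -82803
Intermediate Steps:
Z = -6 (Z = (6 - 3)*(-2) = 3*(-2) = -6)
m(a) = -6
M(F, d) = 13*F*d
m(-183) + M(-193, -3*(-11)) = -6 + 13*(-193)*(-3*(-11)) = -6 + 13*(-193)*33 = -6 - 82797 = -82803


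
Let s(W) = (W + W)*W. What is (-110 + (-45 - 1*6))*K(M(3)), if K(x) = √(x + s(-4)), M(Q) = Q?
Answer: -161*√35 ≈ -952.49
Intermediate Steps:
s(W) = 2*W² (s(W) = (2*W)*W = 2*W²)
K(x) = √(32 + x) (K(x) = √(x + 2*(-4)²) = √(x + 2*16) = √(x + 32) = √(32 + x))
(-110 + (-45 - 1*6))*K(M(3)) = (-110 + (-45 - 1*6))*√(32 + 3) = (-110 + (-45 - 6))*√35 = (-110 - 51)*√35 = -161*√35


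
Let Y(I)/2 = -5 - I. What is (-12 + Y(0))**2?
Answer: 484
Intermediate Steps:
Y(I) = -10 - 2*I (Y(I) = 2*(-5 - I) = -10 - 2*I)
(-12 + Y(0))**2 = (-12 + (-10 - 2*0))**2 = (-12 + (-10 + 0))**2 = (-12 - 10)**2 = (-22)**2 = 484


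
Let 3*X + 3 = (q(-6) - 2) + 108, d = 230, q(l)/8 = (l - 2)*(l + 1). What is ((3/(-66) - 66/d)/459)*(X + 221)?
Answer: -152221/580635 ≈ -0.26216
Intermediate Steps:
q(l) = 8*(1 + l)*(-2 + l) (q(l) = 8*((l - 2)*(l + 1)) = 8*((-2 + l)*(1 + l)) = 8*((1 + l)*(-2 + l)) = 8*(1 + l)*(-2 + l))
X = 141 (X = -1 + (((-16 - 8*(-6) + 8*(-6)²) - 2) + 108)/3 = -1 + (((-16 + 48 + 8*36) - 2) + 108)/3 = -1 + (((-16 + 48 + 288) - 2) + 108)/3 = -1 + ((320 - 2) + 108)/3 = -1 + (318 + 108)/3 = -1 + (⅓)*426 = -1 + 142 = 141)
((3/(-66) - 66/d)/459)*(X + 221) = ((3/(-66) - 66/230)/459)*(141 + 221) = ((3*(-1/66) - 66*1/230)*(1/459))*362 = ((-1/22 - 33/115)*(1/459))*362 = -841/2530*1/459*362 = -841/1161270*362 = -152221/580635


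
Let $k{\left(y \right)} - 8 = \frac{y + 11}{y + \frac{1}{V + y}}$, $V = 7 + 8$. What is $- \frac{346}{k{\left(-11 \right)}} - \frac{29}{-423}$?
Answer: $- \frac{73063}{1692} \approx -43.181$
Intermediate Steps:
$V = 15$
$k{\left(y \right)} = 8 + \frac{11 + y}{y + \frac{1}{15 + y}}$ ($k{\left(y \right)} = 8 + \frac{y + 11}{y + \frac{1}{15 + y}} = 8 + \frac{11 + y}{y + \frac{1}{15 + y}}$)
$- \frac{346}{k{\left(-11 \right)}} - \frac{29}{-423} = - \frac{346}{\frac{1}{1 + \left(-11\right)^{2} + 15 \left(-11\right)} \left(173 + 9 \left(-11\right)^{2} + 146 \left(-11\right)\right)} - \frac{29}{-423} = - \frac{346}{\frac{1}{1 + 121 - 165} \left(173 + 9 \cdot 121 - 1606\right)} - - \frac{29}{423} = - \frac{346}{\frac{1}{-43} \left(173 + 1089 - 1606\right)} + \frac{29}{423} = - \frac{346}{\left(- \frac{1}{43}\right) \left(-344\right)} + \frac{29}{423} = - \frac{346}{8} + \frac{29}{423} = \left(-346\right) \frac{1}{8} + \frac{29}{423} = - \frac{173}{4} + \frac{29}{423} = - \frac{73063}{1692}$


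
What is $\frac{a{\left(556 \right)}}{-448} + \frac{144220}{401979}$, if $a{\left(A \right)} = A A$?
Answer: $- \frac{7762598099}{11255412} \approx -689.68$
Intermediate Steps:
$a{\left(A \right)} = A^{2}$
$\frac{a{\left(556 \right)}}{-448} + \frac{144220}{401979} = \frac{556^{2}}{-448} + \frac{144220}{401979} = 309136 \left(- \frac{1}{448}\right) + 144220 \cdot \frac{1}{401979} = - \frac{19321}{28} + \frac{144220}{401979} = - \frac{7762598099}{11255412}$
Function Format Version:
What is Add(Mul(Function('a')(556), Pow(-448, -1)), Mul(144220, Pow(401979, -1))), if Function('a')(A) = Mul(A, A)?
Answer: Rational(-7762598099, 11255412) ≈ -689.68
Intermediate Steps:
Function('a')(A) = Pow(A, 2)
Add(Mul(Function('a')(556), Pow(-448, -1)), Mul(144220, Pow(401979, -1))) = Add(Mul(Pow(556, 2), Pow(-448, -1)), Mul(144220, Pow(401979, -1))) = Add(Mul(309136, Rational(-1, 448)), Mul(144220, Rational(1, 401979))) = Add(Rational(-19321, 28), Rational(144220, 401979)) = Rational(-7762598099, 11255412)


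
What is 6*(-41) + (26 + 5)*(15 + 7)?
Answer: 436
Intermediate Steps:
6*(-41) + (26 + 5)*(15 + 7) = -246 + 31*22 = -246 + 682 = 436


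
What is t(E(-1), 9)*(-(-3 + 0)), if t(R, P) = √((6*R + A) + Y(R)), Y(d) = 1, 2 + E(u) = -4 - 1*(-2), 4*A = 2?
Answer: 9*I*√10/2 ≈ 14.23*I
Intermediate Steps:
A = ½ (A = (¼)*2 = ½ ≈ 0.50000)
E(u) = -4 (E(u) = -2 + (-4 - 1*(-2)) = -2 + (-4 + 2) = -2 - 2 = -4)
t(R, P) = √(3/2 + 6*R) (t(R, P) = √((6*R + ½) + 1) = √((½ + 6*R) + 1) = √(3/2 + 6*R))
t(E(-1), 9)*(-(-3 + 0)) = (√(6 + 24*(-4))/2)*(-(-3 + 0)) = (√(6 - 96)/2)*(-1*(-3)) = (√(-90)/2)*3 = ((3*I*√10)/2)*3 = (3*I*√10/2)*3 = 9*I*√10/2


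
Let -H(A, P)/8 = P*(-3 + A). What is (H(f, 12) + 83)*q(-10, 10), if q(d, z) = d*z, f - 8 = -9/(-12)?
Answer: 46900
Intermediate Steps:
f = 35/4 (f = 8 - 9/(-12) = 8 - 9*(-1/12) = 8 + 3/4 = 35/4 ≈ 8.7500)
H(A, P) = -8*P*(-3 + A)
(H(f, 12) + 83)*q(-10, 10) = (8*12*(3 - 1*35/4) + 83)*(-10*10) = (8*12*(3 - 35/4) + 83)*(-100) = (8*12*(-23/4) + 83)*(-100) = (-552 + 83)*(-100) = -469*(-100) = 46900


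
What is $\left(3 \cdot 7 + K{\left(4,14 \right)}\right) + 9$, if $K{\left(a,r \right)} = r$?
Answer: $44$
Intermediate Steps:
$\left(3 \cdot 7 + K{\left(4,14 \right)}\right) + 9 = \left(3 \cdot 7 + 14\right) + 9 = \left(21 + 14\right) + 9 = 35 + 9 = 44$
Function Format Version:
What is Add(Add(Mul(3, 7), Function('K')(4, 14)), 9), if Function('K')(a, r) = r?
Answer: 44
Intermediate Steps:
Add(Add(Mul(3, 7), Function('K')(4, 14)), 9) = Add(Add(Mul(3, 7), 14), 9) = Add(Add(21, 14), 9) = Add(35, 9) = 44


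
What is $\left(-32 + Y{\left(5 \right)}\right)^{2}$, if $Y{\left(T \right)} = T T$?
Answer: $49$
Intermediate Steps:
$Y{\left(T \right)} = T^{2}$
$\left(-32 + Y{\left(5 \right)}\right)^{2} = \left(-32 + 5^{2}\right)^{2} = \left(-32 + 25\right)^{2} = \left(-7\right)^{2} = 49$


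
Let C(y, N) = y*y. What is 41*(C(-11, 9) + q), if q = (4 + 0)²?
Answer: 5617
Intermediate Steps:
q = 16 (q = 4² = 16)
C(y, N) = y²
41*(C(-11, 9) + q) = 41*((-11)² + 16) = 41*(121 + 16) = 41*137 = 5617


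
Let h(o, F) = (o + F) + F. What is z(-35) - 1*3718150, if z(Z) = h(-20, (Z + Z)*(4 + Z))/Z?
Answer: -26027914/7 ≈ -3.7183e+6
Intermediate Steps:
h(o, F) = o + 2*F (h(o, F) = (F + o) + F = o + 2*F)
z(Z) = (-20 + 4*Z*(4 + Z))/Z (z(Z) = (-20 + 2*((Z + Z)*(4 + Z)))/Z = (-20 + 2*((2*Z)*(4 + Z)))/Z = (-20 + 2*(2*Z*(4 + Z)))/Z = (-20 + 4*Z*(4 + Z))/Z)
z(-35) - 1*3718150 = (16 - 20/(-35) + 4*(-35)) - 1*3718150 = (16 - 20*(-1/35) - 140) - 3718150 = (16 + 4/7 - 140) - 3718150 = -864/7 - 3718150 = -26027914/7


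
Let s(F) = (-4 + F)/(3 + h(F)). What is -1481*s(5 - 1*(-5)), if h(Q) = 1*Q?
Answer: -8886/13 ≈ -683.54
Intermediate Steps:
h(Q) = Q
s(F) = (-4 + F)/(3 + F)
-1481*s(5 - 1*(-5)) = -1481*(-4 + (5 - 1*(-5)))/(3 + (5 - 1*(-5))) = -1481*(-4 + (5 + 5))/(3 + (5 + 5)) = -1481*(-4 + 10)/(3 + 10) = -1481*6/13 = -8886/13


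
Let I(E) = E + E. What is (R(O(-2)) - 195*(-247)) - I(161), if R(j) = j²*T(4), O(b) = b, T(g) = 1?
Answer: 47847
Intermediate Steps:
R(j) = j² (R(j) = j²*1 = j²)
I(E) = 2*E
(R(O(-2)) - 195*(-247)) - I(161) = ((-2)² - 195*(-247)) - 2*161 = (4 + 48165) - 1*322 = 48169 - 322 = 47847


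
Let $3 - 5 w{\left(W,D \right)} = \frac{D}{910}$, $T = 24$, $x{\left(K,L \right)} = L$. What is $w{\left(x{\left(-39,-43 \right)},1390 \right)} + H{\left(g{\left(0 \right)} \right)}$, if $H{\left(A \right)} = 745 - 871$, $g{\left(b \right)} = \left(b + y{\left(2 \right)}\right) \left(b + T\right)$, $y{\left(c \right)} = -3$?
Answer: $- \frac{57196}{455} \approx -125.71$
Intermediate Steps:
$g{\left(b \right)} = \left(-3 + b\right) \left(24 + b\right)$ ($g{\left(b \right)} = \left(b - 3\right) \left(b + 24\right) = \left(-3 + b\right) \left(24 + b\right)$)
$w{\left(W,D \right)} = \frac{3}{5} - \frac{D}{4550}$ ($w{\left(W,D \right)} = \frac{3}{5} - \frac{D \frac{1}{910}}{5} = \frac{3}{5} - \frac{\frac{1}{910} D}{5} = \frac{3}{5} - \frac{D}{4550}$)
$H{\left(A \right)} = -126$ ($H{\left(A \right)} = 745 - 871 = -126$)
$w{\left(x{\left(-39,-43 \right)},1390 \right)} + H{\left(g{\left(0 \right)} \right)} = \left(\frac{3}{5} - \frac{139}{455}\right) - 126 = \frac{134}{455} - 126 = - \frac{57196}{455}$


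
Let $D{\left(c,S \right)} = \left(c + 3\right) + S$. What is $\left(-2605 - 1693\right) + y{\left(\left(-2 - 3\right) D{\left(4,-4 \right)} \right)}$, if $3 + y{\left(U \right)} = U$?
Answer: $-4316$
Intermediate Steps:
$D{\left(c,S \right)} = 3 + S + c$ ($D{\left(c,S \right)} = \left(3 + c\right) + S = 3 + S + c$)
$y{\left(U \right)} = -3 + U$
$\left(-2605 - 1693\right) + y{\left(\left(-2 - 3\right) D{\left(4,-4 \right)} \right)} = \left(-2605 - 1693\right) + \left(-3 + \left(-2 - 3\right) \left(3 - 4 + 4\right)\right) = -4298 - 18 = -4316$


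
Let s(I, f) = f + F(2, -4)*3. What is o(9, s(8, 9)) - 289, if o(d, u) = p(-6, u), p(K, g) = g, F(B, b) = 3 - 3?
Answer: -280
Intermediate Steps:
F(B, b) = 0
s(I, f) = f (s(I, f) = f + 0*3 = f + 0 = f)
o(d, u) = u
o(9, s(8, 9)) - 289 = 9 - 289 = -280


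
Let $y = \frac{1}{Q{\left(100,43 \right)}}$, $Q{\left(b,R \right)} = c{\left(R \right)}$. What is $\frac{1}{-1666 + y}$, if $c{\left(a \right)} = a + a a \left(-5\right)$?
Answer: $- \frac{9202}{15330533} \approx -0.00060024$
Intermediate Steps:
$c{\left(a \right)} = a - 5 a^{2}$ ($c{\left(a \right)} = a + a^{2} \left(-5\right) = a - 5 a^{2}$)
$Q{\left(b,R \right)} = R \left(1 - 5 R\right)$
$y = - \frac{1}{9202}$ ($y = \frac{1}{43 \left(1 - 215\right)} = \frac{1}{43 \left(-214\right)} = \frac{1}{-9202} = - \frac{1}{9202} \approx -0.00010867$)
$\frac{1}{-1666 + y} = \frac{1}{-1666 - \frac{1}{9202}} = \frac{1}{- \frac{15330533}{9202}} = - \frac{9202}{15330533}$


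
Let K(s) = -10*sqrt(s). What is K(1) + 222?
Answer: 212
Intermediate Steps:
K(1) + 222 = -10*sqrt(1) + 222 = -10*1 + 222 = -10 + 222 = 212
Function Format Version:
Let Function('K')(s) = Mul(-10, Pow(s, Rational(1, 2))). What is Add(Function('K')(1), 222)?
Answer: 212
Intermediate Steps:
Add(Function('K')(1), 222) = Add(Mul(-10, Pow(1, Rational(1, 2))), 222) = Add(Mul(-10, 1), 222) = Add(-10, 222) = 212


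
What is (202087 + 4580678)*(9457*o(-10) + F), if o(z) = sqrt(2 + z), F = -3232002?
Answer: -15457906045530 + 90461217210*I*sqrt(2) ≈ -1.5458e+13 + 1.2793e+11*I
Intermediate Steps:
(202087 + 4580678)*(9457*o(-10) + F) = (202087 + 4580678)*(9457*sqrt(2 - 10) - 3232002) = 4782765*(9457*sqrt(-8) - 3232002) = 4782765*(9457*(2*I*sqrt(2)) - 3232002) = 4782765*(18914*I*sqrt(2) - 3232002) = 4782765*(-3232002 + 18914*I*sqrt(2)) = -15457906045530 + 90461217210*I*sqrt(2)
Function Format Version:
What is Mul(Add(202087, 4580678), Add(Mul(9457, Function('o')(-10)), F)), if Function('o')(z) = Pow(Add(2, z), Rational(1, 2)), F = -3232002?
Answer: Add(-15457906045530, Mul(90461217210, I, Pow(2, Rational(1, 2)))) ≈ Add(-1.5458e+13, Mul(1.2793e+11, I))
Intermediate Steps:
Mul(Add(202087, 4580678), Add(Mul(9457, Function('o')(-10)), F)) = Mul(Add(202087, 4580678), Add(Mul(9457, Pow(Add(2, -10), Rational(1, 2))), -3232002)) = Mul(4782765, Add(Mul(9457, Pow(-8, Rational(1, 2))), -3232002)) = Mul(4782765, Add(Mul(9457, Mul(2, I, Pow(2, Rational(1, 2)))), -3232002)) = Mul(4782765, Add(Mul(18914, I, Pow(2, Rational(1, 2))), -3232002)) = Mul(4782765, Add(-3232002, Mul(18914, I, Pow(2, Rational(1, 2))))) = Add(-15457906045530, Mul(90461217210, I, Pow(2, Rational(1, 2))))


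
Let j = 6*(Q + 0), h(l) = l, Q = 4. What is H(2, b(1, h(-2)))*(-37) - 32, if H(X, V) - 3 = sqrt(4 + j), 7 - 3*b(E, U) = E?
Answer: -143 - 74*sqrt(7) ≈ -338.79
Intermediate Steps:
b(E, U) = 7/3 - E/3
j = 24 (j = 6*(4 + 0) = 6*4 = 24)
H(X, V) = 3 + 2*sqrt(7) (H(X, V) = 3 + sqrt(4 + 24) = 3 + sqrt(28) = 3 + 2*sqrt(7))
H(2, b(1, h(-2)))*(-37) - 32 = (3 + 2*sqrt(7))*(-37) - 32 = (-111 - 74*sqrt(7)) - 32 = -143 - 74*sqrt(7)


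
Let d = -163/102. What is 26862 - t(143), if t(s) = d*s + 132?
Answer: 2749769/102 ≈ 26959.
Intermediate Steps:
d = -163/102 (d = -163*1/102 = -163/102 ≈ -1.5980)
t(s) = 132 - 163*s/102 (t(s) = -163*s/102 + 132 = 132 - 163*s/102)
26862 - t(143) = 26862 - (132 - 163/102*143) = 26862 - (132 - 23309/102) = 26862 - 1*(-9845/102) = 26862 + 9845/102 = 2749769/102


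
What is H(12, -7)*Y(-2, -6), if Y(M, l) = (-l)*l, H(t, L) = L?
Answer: 252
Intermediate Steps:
Y(M, l) = -l²
H(12, -7)*Y(-2, -6) = -(-7)*(-6)² = -(-7)*36 = -7*(-36) = 252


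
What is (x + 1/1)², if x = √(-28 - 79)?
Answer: (1 + I*√107)² ≈ -106.0 + 20.688*I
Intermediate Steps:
x = I*√107 (x = √(-107) = I*√107 ≈ 10.344*I)
(x + 1/1)² = (I*√107 + 1/1)² = (I*√107 + 1)² = (1 + I*√107)²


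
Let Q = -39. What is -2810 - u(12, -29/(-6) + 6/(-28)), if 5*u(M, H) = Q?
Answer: -14011/5 ≈ -2802.2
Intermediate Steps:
u(M, H) = -39/5 (u(M, H) = (1/5)*(-39) = -39/5)
-2810 - u(12, -29/(-6) + 6/(-28)) = -2810 - 1*(-39/5) = -2810 + 39/5 = -14011/5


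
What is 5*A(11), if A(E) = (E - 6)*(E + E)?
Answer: 550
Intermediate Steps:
A(E) = 2*E*(-6 + E) (A(E) = (-6 + E)*(2*E) = 2*E*(-6 + E))
5*A(11) = 5*(2*11*(-6 + 11)) = 5*(2*11*5) = 5*110 = 550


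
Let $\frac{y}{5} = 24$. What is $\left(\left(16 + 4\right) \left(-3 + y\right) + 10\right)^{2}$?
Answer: $5522500$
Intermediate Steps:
$y = 120$ ($y = 5 \cdot 24 = 120$)
$\left(\left(16 + 4\right) \left(-3 + y\right) + 10\right)^{2} = \left(\left(16 + 4\right) \left(-3 + 120\right) + 10\right)^{2} = \left(20 \cdot 117 + 10\right)^{2} = \left(2340 + 10\right)^{2} = 2350^{2} = 5522500$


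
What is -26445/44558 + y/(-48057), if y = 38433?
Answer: -994454993/713774602 ≈ -1.3932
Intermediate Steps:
-26445/44558 + y/(-48057) = -26445/44558 + 38433/(-48057) = -26445*1/44558 + 38433*(-1/48057) = -26445/44558 - 12811/16019 = -994454993/713774602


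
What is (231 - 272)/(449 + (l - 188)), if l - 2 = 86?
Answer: -41/349 ≈ -0.11748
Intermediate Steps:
l = 88 (l = 2 + 86 = 88)
(231 - 272)/(449 + (l - 188)) = (231 - 272)/(449 + (88 - 188)) = -41/(449 - 100) = -41/349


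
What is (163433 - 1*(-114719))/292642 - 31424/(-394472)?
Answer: 1061778196/1030706027 ≈ 1.0301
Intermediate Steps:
(163433 - 1*(-114719))/292642 - 31424/(-394472) = (163433 + 114719)*(1/292642) - 31424*(-1/394472) = 278152*(1/292642) + 3928/49309 = 19868/20903 + 3928/49309 = 1061778196/1030706027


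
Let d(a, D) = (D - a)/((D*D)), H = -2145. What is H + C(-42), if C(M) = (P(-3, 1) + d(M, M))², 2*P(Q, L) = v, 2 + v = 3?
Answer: -8579/4 ≈ -2144.8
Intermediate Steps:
v = 1 (v = -2 + 3 = 1)
P(Q, L) = ½ (P(Q, L) = (½)*1 = ½)
d(a, D) = (D - a)/D² (d(a, D) = (D - a)/(D²) = (D - a)/D²)
C(M) = ¼ (C(M) = (½ + (M - M)/M²)² = (½ + 0/M²)² = (½ + 0)² = (½)² = ¼)
H + C(-42) = -2145 + ¼ = -8579/4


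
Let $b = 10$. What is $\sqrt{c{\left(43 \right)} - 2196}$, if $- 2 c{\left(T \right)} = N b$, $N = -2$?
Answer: $i \sqrt{2186} \approx 46.755 i$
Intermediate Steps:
$c{\left(T \right)} = 10$ ($c{\left(T \right)} = - \frac{\left(-2\right) 10}{2} = \left(- \frac{1}{2}\right) \left(-20\right) = 10$)
$\sqrt{c{\left(43 \right)} - 2196} = \sqrt{10 - 2196} = \sqrt{-2186} = i \sqrt{2186}$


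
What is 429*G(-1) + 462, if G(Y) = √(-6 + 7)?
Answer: 891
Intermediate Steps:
G(Y) = 1 (G(Y) = √1 = 1)
429*G(-1) + 462 = 429*1 + 462 = 429 + 462 = 891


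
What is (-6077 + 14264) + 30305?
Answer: 38492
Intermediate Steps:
(-6077 + 14264) + 30305 = 8187 + 30305 = 38492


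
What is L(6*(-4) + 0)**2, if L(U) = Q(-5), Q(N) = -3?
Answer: 9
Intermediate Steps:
L(U) = -3
L(6*(-4) + 0)**2 = (-3)**2 = 9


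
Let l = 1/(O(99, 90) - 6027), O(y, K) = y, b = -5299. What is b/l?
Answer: 31412472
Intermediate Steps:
l = -1/5928 (l = 1/(99 - 6027) = 1/(-5928) = -1/5928 ≈ -0.00016869)
b/l = -5299/(-1/5928) = -5299*(-5928) = 31412472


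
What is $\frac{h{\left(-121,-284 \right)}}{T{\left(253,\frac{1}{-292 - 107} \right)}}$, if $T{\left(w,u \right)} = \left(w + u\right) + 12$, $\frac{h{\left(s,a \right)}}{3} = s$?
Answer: $- \frac{144837}{105734} \approx -1.3698$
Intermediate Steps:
$h{\left(s,a \right)} = 3 s$
$T{\left(w,u \right)} = 12 + u + w$ ($T{\left(w,u \right)} = \left(u + w\right) + 12 = 12 + u + w$)
$\frac{h{\left(-121,-284 \right)}}{T{\left(253,\frac{1}{-292 - 107} \right)}} = \frac{3 \left(-121\right)}{12 + \frac{1}{-292 - 107} + 253} = - \frac{363}{12 + \frac{1}{-399} + 253} = - \frac{363}{12 - \frac{1}{399} + 253} = - \frac{363}{\frac{105734}{399}} = \left(-363\right) \frac{399}{105734} = - \frac{144837}{105734}$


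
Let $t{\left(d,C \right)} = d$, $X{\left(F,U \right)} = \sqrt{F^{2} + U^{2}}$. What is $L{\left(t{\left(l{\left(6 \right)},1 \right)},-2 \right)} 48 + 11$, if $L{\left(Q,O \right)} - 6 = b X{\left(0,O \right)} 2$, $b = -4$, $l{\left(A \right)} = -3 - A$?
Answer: $-469$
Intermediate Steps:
$L{\left(Q,O \right)} = 6 - 8 \sqrt{O^{2}}$ ($L{\left(Q,O \right)} = 6 + - 4 \sqrt{0^{2} + O^{2}} \cdot 2 = 6 + - 4 \sqrt{0 + O^{2}} \cdot 2 = 6 + - 4 \sqrt{O^{2}} \cdot 2 = 6 - 8 \sqrt{O^{2}}$)
$L{\left(t{\left(l{\left(6 \right)},1 \right)},-2 \right)} 48 + 11 = \left(6 - 8 \sqrt{\left(-2\right)^{2}}\right) 48 + 11 = \left(6 - 8 \sqrt{4}\right) 48 + 11 = \left(6 - 16\right) 48 + 11 = \left(-10\right) 48 + 11 = -480 + 11 = -469$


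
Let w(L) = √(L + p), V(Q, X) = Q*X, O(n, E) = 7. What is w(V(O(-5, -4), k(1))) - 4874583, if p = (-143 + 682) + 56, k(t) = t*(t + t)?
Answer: -4874583 + √609 ≈ -4.8746e+6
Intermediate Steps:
k(t) = 2*t² (k(t) = t*(2*t) = 2*t²)
p = 595 (p = 539 + 56 = 595)
w(L) = √(595 + L) (w(L) = √(L + 595) = √(595 + L))
w(V(O(-5, -4), k(1))) - 4874583 = √(595 + 7*(2*1²)) - 4874583 = √(595 + 7*(2*1)) - 4874583 = √(595 + 7*2) - 4874583 = √(595 + 14) - 4874583 = √609 - 4874583 = -4874583 + √609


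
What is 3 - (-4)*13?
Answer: 55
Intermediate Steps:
3 - (-4)*13 = 3 - 4*(-13) = 3 + 52 = 55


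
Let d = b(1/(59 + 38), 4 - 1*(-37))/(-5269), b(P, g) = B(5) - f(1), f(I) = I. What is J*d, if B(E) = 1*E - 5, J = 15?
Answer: 15/5269 ≈ 0.0028468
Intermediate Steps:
B(E) = -5 + E (B(E) = E - 5 = -5 + E)
b(P, g) = -1 (b(P, g) = (-5 + 5) - 1*1 = 0 - 1 = -1)
d = 1/5269 (d = -1/(-5269) = -1*(-1/5269) = 1/5269 ≈ 0.00018979)
J*d = 15*(1/5269) = 15/5269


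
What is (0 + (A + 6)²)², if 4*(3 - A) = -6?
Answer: 194481/16 ≈ 12155.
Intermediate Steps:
A = 9/2 (A = 3 - ¼*(-6) = 3 + 3/2 = 9/2 ≈ 4.5000)
(0 + (A + 6)²)² = (0 + (9/2 + 6)²)² = (0 + (21/2)²)² = (0 + 441/4)² = (441/4)² = 194481/16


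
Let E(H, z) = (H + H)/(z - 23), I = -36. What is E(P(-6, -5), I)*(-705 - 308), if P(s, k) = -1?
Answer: -2026/59 ≈ -34.339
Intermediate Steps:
E(H, z) = 2*H/(-23 + z) (E(H, z) = (2*H)/(-23 + z) = 2*H/(-23 + z))
E(P(-6, -5), I)*(-705 - 308) = (2*(-1)/(-23 - 36))*(-705 - 308) = (2*(-1)/(-59))*(-1013) = (2*(-1)*(-1/59))*(-1013) = (2/59)*(-1013) = -2026/59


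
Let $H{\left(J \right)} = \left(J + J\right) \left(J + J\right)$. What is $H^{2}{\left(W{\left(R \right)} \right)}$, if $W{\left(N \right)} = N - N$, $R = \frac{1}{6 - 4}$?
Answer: $0$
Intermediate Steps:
$R = \frac{1}{2} \approx 0.5$
$W{\left(N \right)} = 0$
$H{\left(J \right)} = 4 J^{2}$ ($H{\left(J \right)} = 2 J 2 J = 4 J^{2}$)
$H^{2}{\left(W{\left(R \right)} \right)} = \left(4 \cdot 0^{2}\right)^{2} = \left(4 \cdot 0\right)^{2} = 0^{2} = 0$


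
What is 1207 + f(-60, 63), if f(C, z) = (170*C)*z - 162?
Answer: -641555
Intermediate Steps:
f(C, z) = -162 + 170*C*z (f(C, z) = 170*C*z - 162 = -162 + 170*C*z)
1207 + f(-60, 63) = 1207 + (-162 + 170*(-60)*63) = 1207 + (-162 - 642600) = 1207 - 642762 = -641555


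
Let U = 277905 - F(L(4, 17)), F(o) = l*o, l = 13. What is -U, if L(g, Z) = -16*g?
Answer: -278737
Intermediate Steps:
F(o) = 13*o
U = 278737 (U = 277905 - 13*(-16*4) = 277905 - 13*(-64) = 277905 - 1*(-832) = 277905 + 832 = 278737)
-U = -1*278737 = -278737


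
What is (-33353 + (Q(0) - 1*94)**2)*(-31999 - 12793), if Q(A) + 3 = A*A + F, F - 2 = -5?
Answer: 1046027576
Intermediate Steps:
F = -3 (F = 2 - 5 = -3)
Q(A) = -6 + A**2 (Q(A) = -3 + (A*A - 3) = -3 + (A**2 - 3) = -3 + (-3 + A**2) = -6 + A**2)
(-33353 + (Q(0) - 1*94)**2)*(-31999 - 12793) = (-33353 + ((-6 + 0**2) - 1*94)**2)*(-31999 - 12793) = (-33353 + ((-6 + 0) - 94)**2)*(-44792) = (-33353 + (-6 - 94)**2)*(-44792) = (-33353 + (-100)**2)*(-44792) = (-33353 + 10000)*(-44792) = -23353*(-44792) = 1046027576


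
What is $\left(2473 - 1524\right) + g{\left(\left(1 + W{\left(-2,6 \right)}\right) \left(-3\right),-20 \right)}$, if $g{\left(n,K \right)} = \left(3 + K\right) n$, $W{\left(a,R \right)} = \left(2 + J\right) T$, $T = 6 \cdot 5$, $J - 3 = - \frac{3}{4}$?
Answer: $\frac{15005}{2} \approx 7502.5$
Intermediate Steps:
$J = \frac{9}{4}$ ($J = 3 - \frac{3}{4} = \frac{9}{4} \approx 2.25$)
$T = 30$
$W{\left(a,R \right)} = \frac{255}{2}$ ($W{\left(a,R \right)} = \left(2 + \frac{9}{4}\right) 30 = \frac{17}{4} \cdot 30 = \frac{255}{2}$)
$g{\left(n,K \right)} = n \left(3 + K\right)$
$\left(2473 - 1524\right) + g{\left(\left(1 + W{\left(-2,6 \right)}\right) \left(-3\right),-20 \right)} = \left(2473 - 1524\right) + \left(1 + \frac{255}{2}\right) \left(-3\right) \left(3 - 20\right) = 949 + \frac{257}{2} \left(-3\right) \left(-17\right) = 949 - - \frac{13107}{2} = 949 + \frac{13107}{2} = \frac{15005}{2}$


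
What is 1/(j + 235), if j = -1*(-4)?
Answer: 1/239 ≈ 0.0041841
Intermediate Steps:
j = 4
1/(j + 235) = 1/(4 + 235) = 1/239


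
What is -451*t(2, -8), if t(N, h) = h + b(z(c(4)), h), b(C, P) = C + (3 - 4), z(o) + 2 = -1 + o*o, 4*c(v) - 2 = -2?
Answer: 5412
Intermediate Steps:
c(v) = 0 (c(v) = ½ + (¼)*(-2) = ½ - ½ = 0)
z(o) = -3 + o² (z(o) = -2 + (-1 + o*o) = -2 + (-1 + o²) = -3 + o²)
b(C, P) = -1 + C (b(C, P) = C - 1 = -1 + C)
t(N, h) = -4 + h (t(N, h) = h + (-1 + (-3 + 0²)) = h + (-1 + (-3 + 0)) = h + (-1 - 3) = h - 4 = -4 + h)
-451*t(2, -8) = -451*(-4 - 8) = -451*(-12) = 5412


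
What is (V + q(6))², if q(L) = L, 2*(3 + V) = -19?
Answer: 169/4 ≈ 42.250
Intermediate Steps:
V = -25/2 (V = -3 + (½)*(-19) = -3 - 19/2 = -25/2 ≈ -12.500)
(V + q(6))² = (-25/2 + 6)² = (-13/2)² = 169/4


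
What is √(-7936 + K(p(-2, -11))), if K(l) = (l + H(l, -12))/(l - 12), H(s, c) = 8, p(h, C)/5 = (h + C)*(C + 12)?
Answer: I*√47048155/77 ≈ 89.08*I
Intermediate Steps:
p(h, C) = 5*(12 + C)*(C + h) (p(h, C) = 5*((h + C)*(C + 12)) = 5*((C + h)*(12 + C)) = 5*((12 + C)*(C + h)) = 5*(12 + C)*(C + h))
K(l) = (8 + l)/(-12 + l) (K(l) = (l + 8)/(l - 12) = (8 + l)/(-12 + l))
√(-7936 + K(p(-2, -11))) = √(-7936 + (8 + (5*(-11)² + 60*(-11) + 60*(-2) + 5*(-11)*(-2)))/(-12 + (5*(-11)² + 60*(-11) + 60*(-2) + 5*(-11)*(-2)))) = √(-7936 + (8 + (5*121 - 660 - 120 + 110))/(-12 + (5*121 - 660 - 120 + 110))) = √(-7936 + (8 + (605 - 660 - 120 + 110))/(-12 + (605 - 660 - 120 + 110))) = √(-7936 + (8 - 65)/(-12 - 65)) = √(-7936 - 57/(-77)) = √(-7936 - 1/77*(-57)) = √(-7936 + 57/77) = √(-611015/77) = I*√47048155/77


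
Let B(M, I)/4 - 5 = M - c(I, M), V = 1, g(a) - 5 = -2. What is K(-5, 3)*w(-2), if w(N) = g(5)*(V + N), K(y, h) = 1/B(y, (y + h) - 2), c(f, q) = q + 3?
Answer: -3/8 ≈ -0.37500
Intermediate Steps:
g(a) = 3 (g(a) = 5 - 2 = 3)
c(f, q) = 3 + q
B(M, I) = 8 (B(M, I) = 20 + 4*(M - (3 + M)) = 20 + 4*(M + (-3 - M)) = 20 + 4*(-3) = 20 - 12 = 8)
K(y, h) = ⅛ (K(y, h) = 1/8 = ⅛)
w(N) = 3 + 3*N (w(N) = 3*(1 + N) = 3 + 3*N)
K(-5, 3)*w(-2) = (3 + 3*(-2))/8 = (3 - 6)/8 = (⅛)*(-3) = -3/8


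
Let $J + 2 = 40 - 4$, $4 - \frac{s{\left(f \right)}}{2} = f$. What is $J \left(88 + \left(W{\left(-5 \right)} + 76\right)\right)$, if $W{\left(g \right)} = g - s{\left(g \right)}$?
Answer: $4794$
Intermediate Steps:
$s{\left(f \right)} = 8 - 2 f$
$J = 34$ ($J = -2 + \left(40 - 4\right) = -2 + 36 = 34$)
$W{\left(g \right)} = -8 + 3 g$ ($W{\left(g \right)} = g - \left(8 - 2 g\right) = g + \left(-8 + 2 g\right) = -8 + 3 g$)
$J \left(88 + \left(W{\left(-5 \right)} + 76\right)\right) = 34 \left(88 + \left(\left(-8 + 3 \left(-5\right)\right) + 76\right)\right) = 34 \left(88 + \left(\left(-8 - 15\right) + 76\right)\right) = 34 \left(88 + \left(-23 + 76\right)\right) = 34 \left(88 + 53\right) = 34 \cdot 141 = 4794$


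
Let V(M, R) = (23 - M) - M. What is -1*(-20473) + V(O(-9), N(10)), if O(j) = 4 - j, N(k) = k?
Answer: 20470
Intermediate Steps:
V(M, R) = 23 - 2*M
-1*(-20473) + V(O(-9), N(10)) = -1*(-20473) + (23 - 2*(4 - 1*(-9))) = 20473 + (23 - 2*(4 + 9)) = 20473 + (23 - 2*13) = 20473 + (23 - 26) = 20473 - 3 = 20470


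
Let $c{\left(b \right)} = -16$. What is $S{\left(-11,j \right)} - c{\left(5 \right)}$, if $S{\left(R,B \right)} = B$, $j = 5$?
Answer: $21$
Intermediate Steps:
$S{\left(-11,j \right)} - c{\left(5 \right)} = 5 - -16 = 5 + 16 = 21$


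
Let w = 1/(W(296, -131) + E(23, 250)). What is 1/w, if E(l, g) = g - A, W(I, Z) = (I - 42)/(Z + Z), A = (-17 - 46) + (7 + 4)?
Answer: 39435/131 ≈ 301.03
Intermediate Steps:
A = -52 (A = -63 + 11 = -52)
W(I, Z) = (-42 + I)/(2*Z) (W(I, Z) = (-42 + I)/((2*Z)) = (-42 + I)*(1/(2*Z)) = (-42 + I)/(2*Z))
E(l, g) = 52 + g (E(l, g) = g - 1*(-52) = g + 52 = 52 + g)
w = 131/39435 (w = 1/((½)*(-42 + 296)/(-131) + (52 + 250)) = 1/((½)*(-1/131)*254 + 302) = 1/(-127/131 + 302) = 1/(39435/131) = 131/39435 ≈ 0.0033219)
1/w = 1/(131/39435) = 39435/131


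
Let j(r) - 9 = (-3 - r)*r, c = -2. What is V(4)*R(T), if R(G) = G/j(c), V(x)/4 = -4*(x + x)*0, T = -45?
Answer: 0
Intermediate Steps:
j(r) = 9 + r*(-3 - r) (j(r) = 9 + (-3 - r)*r = 9 + r*(-3 - r))
V(x) = 0 (V(x) = 4*(-4*(x + x)*0) = 4*(-8*x*0) = 4*0 = 0)
R(G) = G/11 (R(G) = G/(9 - 1*(-2)² - 3*(-2)) = G/(9 - 1*4 + 6) = G/(9 - 4 + 6) = G/11)
V(4)*R(T) = 0*((1/11)*(-45)) = 0*(-45/11) = 0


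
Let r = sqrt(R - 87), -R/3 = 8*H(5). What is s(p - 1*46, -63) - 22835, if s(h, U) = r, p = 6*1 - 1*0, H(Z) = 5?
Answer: -22835 + 3*I*sqrt(23) ≈ -22835.0 + 14.387*I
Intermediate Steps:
R = -120 (R = -24*5 = -3*40 = -120)
p = 6 (p = 6 + 0 = 6)
r = 3*I*sqrt(23) (r = sqrt(-120 - 87) = sqrt(-207) = 3*I*sqrt(23) ≈ 14.387*I)
s(h, U) = 3*I*sqrt(23)
s(p - 1*46, -63) - 22835 = 3*I*sqrt(23) - 22835 = -22835 + 3*I*sqrt(23)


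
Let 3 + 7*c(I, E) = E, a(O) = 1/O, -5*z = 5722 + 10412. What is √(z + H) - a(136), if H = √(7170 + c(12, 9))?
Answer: -1/136 + I*√(3952830 - 350*√87843)/35 ≈ -0.0073529 + 56.055*I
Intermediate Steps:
z = -16134/5 (z = -(5722 + 10412)/5 = -⅕*16134 = -16134/5 ≈ -3226.8)
c(I, E) = -3/7 + E/7
H = 2*√87843/7 (H = √(7170 + (-3/7 + (⅐)*9)) = √(7170 + (-3/7 + 9/7)) = √(7170 + 6/7) = √(50196/7) = 2*√87843/7 ≈ 84.681)
√(z + H) - a(136) = √(-16134/5 + 2*√87843/7) - 1/136 = -1/136 + √(-16134/5 + 2*√87843/7)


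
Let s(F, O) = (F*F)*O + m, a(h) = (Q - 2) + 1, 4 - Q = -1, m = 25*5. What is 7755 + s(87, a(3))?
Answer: 38156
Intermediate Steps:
m = 125
Q = 5 (Q = 4 - 1*(-1) = 4 + 1 = 5)
a(h) = 4 (a(h) = (5 - 2) + 1 = 3 + 1 = 4)
s(F, O) = 125 + O*F**2 (s(F, O) = (F*F)*O + 125 = F**2*O + 125 = O*F**2 + 125 = 125 + O*F**2)
7755 + s(87, a(3)) = 7755 + (125 + 4*87**2) = 7755 + (125 + 4*7569) = 7755 + (125 + 30276) = 7755 + 30401 = 38156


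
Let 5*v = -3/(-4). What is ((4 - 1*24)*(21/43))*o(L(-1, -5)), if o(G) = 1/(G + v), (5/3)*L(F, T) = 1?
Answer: -560/43 ≈ -13.023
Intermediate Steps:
L(F, T) = ⅗ (L(F, T) = (⅗)*1 = ⅗)
v = 3/20 (v = (-3/(-4))/5 = (-3*(-¼))/5 = (⅕)*(¾) = 3/20 ≈ 0.15000)
o(G) = 1/(3/20 + G) (o(G) = 1/(G + 3/20) = 1/(3/20 + G))
((4 - 1*24)*(21/43))*o(L(-1, -5)) = ((4 - 1*24)*(21/43))*(20/(3 + 20*(⅗))) = ((4 - 24)*(21*(1/43)))*(20/(3 + 12)) = (-20*21/43)*(20/15) = -8400/(43*15) = -420/43*4/3 = -560/43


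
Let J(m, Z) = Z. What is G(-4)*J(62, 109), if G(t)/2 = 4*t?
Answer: -3488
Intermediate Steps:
G(t) = 8*t (G(t) = 2*(4*t) = 8*t)
G(-4)*J(62, 109) = (8*(-4))*109 = -32*109 = -3488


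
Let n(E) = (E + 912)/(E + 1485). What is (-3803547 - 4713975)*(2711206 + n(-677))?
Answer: -9329474728427763/404 ≈ -2.3093e+13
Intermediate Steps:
n(E) = (912 + E)/(1485 + E)
(-3803547 - 4713975)*(2711206 + n(-677)) = (-3803547 - 4713975)*(2711206 + (912 - 677)/(1485 - 677)) = -8517522*(2711206 + 235/808) = -8517522*2190654683/808 = -9329474728427763/404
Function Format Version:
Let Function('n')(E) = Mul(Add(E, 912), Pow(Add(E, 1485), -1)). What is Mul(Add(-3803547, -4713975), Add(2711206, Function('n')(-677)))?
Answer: Rational(-9329474728427763, 404) ≈ -2.3093e+13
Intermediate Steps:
Function('n')(E) = Mul(Pow(Add(1485, E), -1), Add(912, E)) (Function('n')(E) = Mul(Add(912, E), Pow(Add(1485, E), -1)) = Mul(Pow(Add(1485, E), -1), Add(912, E)))
Mul(Add(-3803547, -4713975), Add(2711206, Function('n')(-677))) = Mul(Add(-3803547, -4713975), Add(2711206, Mul(Pow(Add(1485, -677), -1), Add(912, -677)))) = Mul(-8517522, Add(2711206, Mul(Pow(808, -1), 235))) = Mul(-8517522, Add(2711206, Mul(Rational(1, 808), 235))) = Mul(-8517522, Add(2711206, Rational(235, 808))) = Mul(-8517522, Rational(2190654683, 808)) = Rational(-9329474728427763, 404)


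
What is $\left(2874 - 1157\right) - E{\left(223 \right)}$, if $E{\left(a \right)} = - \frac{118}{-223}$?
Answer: $\frac{382773}{223} \approx 1716.5$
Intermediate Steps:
$E{\left(a \right)} = \frac{118}{223}$ ($E{\left(a \right)} = \left(-118\right) \left(- \frac{1}{223}\right) = \frac{118}{223}$)
$\left(2874 - 1157\right) - E{\left(223 \right)} = \left(2874 - 1157\right) - \frac{118}{223} = 1717 - \frac{118}{223} = \frac{382773}{223}$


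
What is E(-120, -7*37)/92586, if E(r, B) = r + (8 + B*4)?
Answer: -574/46293 ≈ -0.012399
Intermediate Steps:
E(r, B) = 8 + r + 4*B (E(r, B) = r + (8 + 4*B) = 8 + r + 4*B)
E(-120, -7*37)/92586 = (8 - 120 + 4*(-7*37))/92586 = (8 - 120 + 4*(-259))*(1/92586) = (8 - 120 - 1036)*(1/92586) = -1148*1/92586 = -574/46293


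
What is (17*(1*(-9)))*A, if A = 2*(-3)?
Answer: 918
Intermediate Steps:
A = -6
(17*(1*(-9)))*A = (17*(1*(-9)))*(-6) = (17*(-9))*(-6) = -153*(-6) = 918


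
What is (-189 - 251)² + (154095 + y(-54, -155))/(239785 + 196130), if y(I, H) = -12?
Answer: 28131099361/145305 ≈ 1.9360e+5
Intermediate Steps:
(-189 - 251)² + (154095 + y(-54, -155))/(239785 + 196130) = (-189 - 251)² + (154095 - 12)/(239785 + 196130) = (-440)² + 154083/435915 = 193600 + 154083*(1/435915) = 193600 + 51361/145305 = 28131099361/145305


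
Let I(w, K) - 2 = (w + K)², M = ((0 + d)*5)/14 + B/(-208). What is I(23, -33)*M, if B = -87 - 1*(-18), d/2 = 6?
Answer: 342873/728 ≈ 470.98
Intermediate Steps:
d = 12 (d = 2*6 = 12)
B = -69 (B = -87 + 18 = -69)
M = 6723/1456 (M = ((0 + 12)*5)/14 - 69/(-208) = (12*5)*(1/14) - 69*(-1/208) = 60*(1/14) + 69/208 = 30/7 + 69/208 = 6723/1456 ≈ 4.6174)
I(w, K) = 2 + (K + w)² (I(w, K) = 2 + (w + K)² = 2 + (K + w)²)
I(23, -33)*M = (2 + (-33 + 23)²)*(6723/1456) = (2 + (-10)²)*(6723/1456) = (2 + 100)*(6723/1456) = 102*(6723/1456) = 342873/728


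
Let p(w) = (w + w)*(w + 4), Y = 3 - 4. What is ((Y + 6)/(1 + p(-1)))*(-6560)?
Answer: 6560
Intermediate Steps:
Y = -1
p(w) = 2*w*(4 + w) (p(w) = (2*w)*(4 + w) = 2*w*(4 + w))
((Y + 6)/(1 + p(-1)))*(-6560) = ((-1 + 6)/(1 + 2*(-1)*(4 - 1)))*(-6560) = (5/(1 + 2*(-1)*3))*(-6560) = (5/(1 - 6))*(-6560) = (5/(-5))*(-6560) = (5*(-1/5))*(-6560) = -1*(-6560) = 6560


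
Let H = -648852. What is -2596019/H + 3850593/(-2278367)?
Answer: 3416219051737/1478322984684 ≈ 2.3109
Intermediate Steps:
-2596019/H + 3850593/(-2278367) = -2596019/(-648852) + 3850593/(-2278367) = -2596019*(-1/648852) + 3850593*(-1/2278367) = 2596019/648852 - 3850593/2278367 = 3416219051737/1478322984684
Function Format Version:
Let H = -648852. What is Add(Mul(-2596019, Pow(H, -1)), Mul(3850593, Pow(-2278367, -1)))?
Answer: Rational(3416219051737, 1478322984684) ≈ 2.3109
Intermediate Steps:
Add(Mul(-2596019, Pow(H, -1)), Mul(3850593, Pow(-2278367, -1))) = Add(Mul(-2596019, Pow(-648852, -1)), Mul(3850593, Pow(-2278367, -1))) = Add(Mul(-2596019, Rational(-1, 648852)), Mul(3850593, Rational(-1, 2278367))) = Add(Rational(2596019, 648852), Rational(-3850593, 2278367)) = Rational(3416219051737, 1478322984684)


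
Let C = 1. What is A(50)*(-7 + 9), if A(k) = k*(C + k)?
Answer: 5100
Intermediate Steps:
A(k) = k*(1 + k)
A(50)*(-7 + 9) = (50*(1 + 50))*(-7 + 9) = (50*51)*2 = 2550*2 = 5100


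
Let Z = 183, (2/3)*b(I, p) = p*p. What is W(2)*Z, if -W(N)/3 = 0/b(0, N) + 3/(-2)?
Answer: 1647/2 ≈ 823.50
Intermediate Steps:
b(I, p) = 3*p²/2 (b(I, p) = 3*(p*p)/2 = 3*p²/2)
W(N) = 9/2 (W(N) = -3*(0/((3*N²/2)) + 3/(-2)) = -3*(0*(2/(3*N²)) + 3*(-½)) = -3*(0 - 3/2) = -3*(-3/2) = 9/2)
W(2)*Z = (9/2)*183 = 1647/2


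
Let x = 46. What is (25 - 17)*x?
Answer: 368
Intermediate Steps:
(25 - 17)*x = (25 - 17)*46 = 8*46 = 368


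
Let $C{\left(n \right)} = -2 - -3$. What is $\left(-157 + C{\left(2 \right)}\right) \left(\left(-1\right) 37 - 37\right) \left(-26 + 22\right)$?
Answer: $-46176$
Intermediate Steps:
$C{\left(n \right)} = 1$ ($C{\left(n \right)} = -2 + 3 = 1$)
$\left(-157 + C{\left(2 \right)}\right) \left(\left(-1\right) 37 - 37\right) \left(-26 + 22\right) = \left(-157 + 1\right) \left(\left(-1\right) 37 - 37\right) \left(-26 + 22\right) = - 156 \left(-37 - 37\right) \left(-4\right) = - 156 \left(\left(-74\right) \left(-4\right)\right) = \left(-156\right) 296 = -46176$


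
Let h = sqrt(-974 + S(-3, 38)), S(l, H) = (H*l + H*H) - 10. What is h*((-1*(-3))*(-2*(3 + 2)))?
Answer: -30*sqrt(346) ≈ -558.03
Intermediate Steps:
S(l, H) = -10 + H**2 + H*l (S(l, H) = (H*l + H**2) - 10 = (H**2 + H*l) - 10 = -10 + H**2 + H*l)
h = sqrt(346) (h = sqrt(-974 + (-10 + 38**2 + 38*(-3))) = sqrt(-974 + (-10 + 1444 - 114)) = sqrt(-974 + 1320) = sqrt(346) ≈ 18.601)
h*((-1*(-3))*(-2*(3 + 2))) = sqrt(346)*((-1*(-3))*(-2*(3 + 2))) = sqrt(346)*(3*(-2*5)) = sqrt(346)*(3*(-10)) = sqrt(346)*(-30) = -30*sqrt(346)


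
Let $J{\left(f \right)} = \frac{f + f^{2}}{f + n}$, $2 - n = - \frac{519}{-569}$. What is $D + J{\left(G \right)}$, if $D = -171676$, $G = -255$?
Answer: $- \frac{12419957953}{72238} \approx -1.7193 \cdot 10^{5}$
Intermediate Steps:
$n = \frac{619}{569}$ ($n = 2 - - \frac{519}{-569} = 2 - \left(-519\right) \left(- \frac{1}{569}\right) = 2 - \frac{519}{569} = \frac{619}{569} \approx 1.0879$)
$J{\left(f \right)} = \frac{f + f^{2}}{\frac{619}{569} + f}$ ($J{\left(f \right)} = \frac{f + f^{2}}{f + \frac{619}{569}} = \frac{f + f^{2}}{\frac{619}{569} + f}$)
$D + J{\left(G \right)} = -171676 + 569 \left(-255\right) \frac{1}{619 + 569 \left(-255\right)} \left(1 - 255\right) = -171676 + 569 \left(-255\right) \frac{1}{619 - 145095} \left(-254\right) = -171676 + 569 \left(-255\right) \frac{1}{-144476} \left(-254\right) = -171676 + 569 \left(-255\right) \left(- \frac{1}{144476}\right) \left(-254\right) = -171676 - \frac{18427065}{72238} = - \frac{12419957953}{72238}$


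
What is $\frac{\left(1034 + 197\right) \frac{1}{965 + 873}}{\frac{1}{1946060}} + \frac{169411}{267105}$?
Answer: $\frac{319938505991359}{245469495} \approx 1.3034 \cdot 10^{6}$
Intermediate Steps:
$\frac{\left(1034 + 197\right) \frac{1}{965 + 873}}{\frac{1}{1946060}} + \frac{169411}{267105} = \frac{1231}{1838} \frac{1}{\frac{1}{1946060}} + 169411 \cdot \frac{1}{267105} = 1231 \cdot \frac{1}{1838} \cdot 1946060 + \frac{169411}{267105} = \frac{1231}{1838} \cdot 1946060 + \frac{169411}{267105} = \frac{1197799930}{919} + \frac{169411}{267105} = \frac{319938505991359}{245469495}$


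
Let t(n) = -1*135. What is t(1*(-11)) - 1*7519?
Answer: -7654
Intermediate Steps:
t(n) = -135
t(1*(-11)) - 1*7519 = -135 - 1*7519 = -135 - 7519 = -7654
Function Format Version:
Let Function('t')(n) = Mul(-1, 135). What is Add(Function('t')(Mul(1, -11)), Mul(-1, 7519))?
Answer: -7654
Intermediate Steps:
Function('t')(n) = -135
Add(Function('t')(Mul(1, -11)), Mul(-1, 7519)) = Add(-135, Mul(-1, 7519)) = Add(-135, -7519) = -7654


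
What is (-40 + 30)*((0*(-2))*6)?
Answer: 0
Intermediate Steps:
(-40 + 30)*((0*(-2))*6) = -0*6 = -10*0 = 0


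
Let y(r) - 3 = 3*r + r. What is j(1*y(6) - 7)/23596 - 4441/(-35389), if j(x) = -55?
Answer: 102843441/835038844 ≈ 0.12316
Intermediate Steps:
y(r) = 3 + 4*r (y(r) = 3 + (3*r + r) = 3 + 4*r)
j(1*y(6) - 7)/23596 - 4441/(-35389) = -55/23596 - 4441/(-35389) = -55*1/23596 - 4441*(-1/35389) = -55/23596 + 4441/35389 = 102843441/835038844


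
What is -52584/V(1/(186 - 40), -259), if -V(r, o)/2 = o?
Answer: -3756/37 ≈ -101.51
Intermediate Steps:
V(r, o) = -2*o
-52584/V(1/(186 - 40), -259) = -52584/((-2*(-259))) = -52584/518 = -52584*1/518 = -3756/37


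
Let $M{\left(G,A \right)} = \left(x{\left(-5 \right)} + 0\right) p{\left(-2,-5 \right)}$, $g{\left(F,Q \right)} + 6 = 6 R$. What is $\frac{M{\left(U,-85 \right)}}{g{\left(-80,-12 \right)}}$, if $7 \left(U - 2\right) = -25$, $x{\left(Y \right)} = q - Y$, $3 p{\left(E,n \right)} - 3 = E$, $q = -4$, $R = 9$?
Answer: $\frac{1}{144} \approx 0.0069444$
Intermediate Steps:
$g{\left(F,Q \right)} = 48$ ($g{\left(F,Q \right)} = -6 + 6 \cdot 9 = -6 + 54 = 48$)
$p{\left(E,n \right)} = 1 + \frac{E}{3}$
$x{\left(Y \right)} = -4 - Y$
$U = - \frac{11}{7}$ ($U = 2 + \frac{1}{7} \left(-25\right) = 2 - \frac{25}{7} = - \frac{11}{7} \approx -1.5714$)
$M{\left(G,A \right)} = \frac{1}{3}$ ($M{\left(G,A \right)} = \left(\left(-4 - -5\right) + 0\right) \left(1 + \frac{1}{3} \left(-2\right)\right) = \left(\left(-4 + 5\right) + 0\right) \left(1 - \frac{2}{3}\right) = \left(1 + 0\right) \frac{1}{3} = 1 \cdot \frac{1}{3} = \frac{1}{3}$)
$\frac{M{\left(U,-85 \right)}}{g{\left(-80,-12 \right)}} = \frac{1}{3 \cdot 48} = \frac{1}{3} \cdot \frac{1}{48} = \frac{1}{144}$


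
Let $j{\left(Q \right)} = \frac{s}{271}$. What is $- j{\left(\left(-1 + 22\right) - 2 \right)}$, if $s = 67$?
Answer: $- \frac{67}{271} \approx -0.24723$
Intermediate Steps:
$j{\left(Q \right)} = \frac{67}{271}$
$- j{\left(\left(-1 + 22\right) - 2 \right)} = \left(-1\right) \frac{67}{271} = - \frac{67}{271}$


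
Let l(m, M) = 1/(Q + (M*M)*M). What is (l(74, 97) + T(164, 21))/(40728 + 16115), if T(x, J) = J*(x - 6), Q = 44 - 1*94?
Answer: 3028083115/51876229189 ≈ 0.058371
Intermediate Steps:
Q = -50 (Q = 44 - 94 = -50)
T(x, J) = J*(-6 + x)
l(m, M) = 1/(-50 + M³) (l(m, M) = 1/(-50 + (M*M)*M) = 1/(-50 + M²*M) = 1/(-50 + M³))
(l(74, 97) + T(164, 21))/(40728 + 16115) = (1/(-50 + 97³) + 21*(-6 + 164))/(40728 + 16115) = (1/(-50 + 912673) + 21*158)/56843 = (1/912623 + 3318)*(1/56843) = (3028083115/912623)*(1/56843) = 3028083115/51876229189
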